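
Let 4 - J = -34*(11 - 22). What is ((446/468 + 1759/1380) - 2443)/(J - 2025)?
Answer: 131362369/128898900 ≈ 1.0191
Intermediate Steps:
J = -370 (J = 4 - (-34)*(11 - 22) = 4 - (-34)*(-11) = 4 - 1*374 = 4 - 374 = -370)
((446/468 + 1759/1380) - 2443)/(J - 2025) = ((446/468 + 1759/1380) - 2443)/(-370 - 2025) = ((446*(1/468) + 1759*(1/1380)) - 2443)/(-2395) = ((223/234 + 1759/1380) - 2443)*(-1/2395) = (119891/53820 - 2443)*(-1/2395) = -131362369/53820*(-1/2395) = 131362369/128898900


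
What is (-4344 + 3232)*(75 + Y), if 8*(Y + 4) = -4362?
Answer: 527366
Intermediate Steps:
Y = -2197/4 (Y = -4 + (1/8)*(-4362) = -4 - 2181/4 = -2197/4 ≈ -549.25)
(-4344 + 3232)*(75 + Y) = (-4344 + 3232)*(75 - 2197/4) = -1112*(-1897/4) = 527366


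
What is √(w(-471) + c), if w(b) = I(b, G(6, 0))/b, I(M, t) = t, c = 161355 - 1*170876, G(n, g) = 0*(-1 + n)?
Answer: I*√9521 ≈ 97.576*I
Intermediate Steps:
G(n, g) = 0
c = -9521 (c = 161355 - 170876 = -9521)
w(b) = 0 (w(b) = 0/b = 0)
√(w(-471) + c) = √(0 - 9521) = √(-9521) = I*√9521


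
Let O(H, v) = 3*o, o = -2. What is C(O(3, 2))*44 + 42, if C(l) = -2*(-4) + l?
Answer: 130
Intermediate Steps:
O(H, v) = -6 (O(H, v) = 3*(-2) = -6)
C(l) = 8 + l
C(O(3, 2))*44 + 42 = (8 - 6)*44 + 42 = 2*44 + 42 = 88 + 42 = 130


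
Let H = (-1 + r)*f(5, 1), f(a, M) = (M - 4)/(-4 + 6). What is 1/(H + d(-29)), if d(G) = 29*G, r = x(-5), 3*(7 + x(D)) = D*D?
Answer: -2/1683 ≈ -0.0011884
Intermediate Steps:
x(D) = -7 + D**2/3 (x(D) = -7 + (D*D)/3 = -7 + D**2/3)
r = 4/3 (r = -7 + (1/3)*(-5)**2 = -7 + (1/3)*25 = -7 + 25/3 = 4/3 ≈ 1.3333)
f(a, M) = -2 + M/2 (f(a, M) = (-4 + M)/2 = (-4 + M)*(1/2) = -2 + M/2)
H = -1/2 (H = (-1 + 4/3)*(-2 + (1/2)*1) = (-2 + 1/2)/3 = (1/3)*(-3/2) = -1/2 ≈ -0.50000)
1/(H + d(-29)) = 1/(-1/2 + 29*(-29)) = 1/(-1/2 - 841) = 1/(-1683/2) = -2/1683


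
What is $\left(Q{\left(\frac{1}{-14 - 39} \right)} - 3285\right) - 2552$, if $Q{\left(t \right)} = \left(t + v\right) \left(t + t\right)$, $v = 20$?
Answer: $- \frac{16398251}{2809} \approx -5837.8$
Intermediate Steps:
$Q{\left(t \right)} = 2 t \left(20 + t\right)$ ($Q{\left(t \right)} = \left(t + 20\right) \left(t + t\right) = \left(20 + t\right) 2 t = 2 t \left(20 + t\right)$)
$\left(Q{\left(\frac{1}{-14 - 39} \right)} - 3285\right) - 2552 = \left(\frac{2 \left(20 + \frac{1}{-14 - 39}\right)}{-14 - 39} - 3285\right) - 2552 = \left(\frac{2 \left(20 + \frac{1}{-53}\right)}{-53} - 3285\right) - 2552 = \left(2 \left(- \frac{1}{53}\right) \left(20 - \frac{1}{53}\right) - 3285\right) - 2552 = \left(2 \left(- \frac{1}{53}\right) \frac{1059}{53} - 3285\right) - 2552 = \left(- \frac{2118}{2809} - 3285\right) - 2552 = - \frac{9229683}{2809} - 2552 = - \frac{16398251}{2809}$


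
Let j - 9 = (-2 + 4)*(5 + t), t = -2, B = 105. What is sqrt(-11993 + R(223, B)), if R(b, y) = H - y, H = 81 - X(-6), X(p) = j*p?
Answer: I*sqrt(11927) ≈ 109.21*I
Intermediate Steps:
j = 15 (j = 9 + (-2 + 4)*(5 - 2) = 9 + 2*3 = 9 + 6 = 15)
X(p) = 15*p
H = 171 (H = 81 - 15*(-6) = 81 - 1*(-90) = 81 + 90 = 171)
R(b, y) = 171 - y
sqrt(-11993 + R(223, B)) = sqrt(-11993 + (171 - 1*105)) = sqrt(-11993 + (171 - 105)) = sqrt(-11993 + 66) = sqrt(-11927) = I*sqrt(11927)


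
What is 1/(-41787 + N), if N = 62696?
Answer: 1/20909 ≈ 4.7826e-5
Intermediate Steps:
1/(-41787 + N) = 1/(-41787 + 62696) = 1/20909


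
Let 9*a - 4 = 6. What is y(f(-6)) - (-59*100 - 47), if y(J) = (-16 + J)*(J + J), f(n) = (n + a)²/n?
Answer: 360565619/59049 ≈ 6106.2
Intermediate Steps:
a = 10/9 (a = 4/9 + (⅑)*6 = 4/9 + ⅔ = 10/9 ≈ 1.1111)
f(n) = (10/9 + n)²/n (f(n) = (n + 10/9)²/n = (10/9 + n)²/n)
y(J) = 2*J*(-16 + J) (y(J) = (-16 + J)*(2*J) = 2*J*(-16 + J))
y(f(-6)) - (-59*100 - 47) = 2*((1/81)*(10 + 9*(-6))²/(-6))*(-16 + (1/81)*(10 + 9*(-6))²/(-6)) - (-59*100 - 47) = 2*((1/81)*(-⅙)*(10 - 54)²)*(-16 + (1/81)*(-⅙)*(10 - 54)²) - (-5900 - 47) = 2*((1/81)*(-⅙)*(-44)²)*(-16 + (1/81)*(-⅙)*(-44)²) - 1*(-5947) = 2*((1/81)*(-⅙)*1936)*(-16 + (1/81)*(-⅙)*1936) + 5947 = 2*(-968/243)*(-16 - 968/243) + 5947 = 2*(-968/243)*(-4856/243) + 5947 = 9401216/59049 + 5947 = 360565619/59049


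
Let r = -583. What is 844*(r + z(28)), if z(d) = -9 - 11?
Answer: -508932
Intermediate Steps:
z(d) = -20
844*(r + z(28)) = 844*(-583 - 20) = 844*(-603) = -508932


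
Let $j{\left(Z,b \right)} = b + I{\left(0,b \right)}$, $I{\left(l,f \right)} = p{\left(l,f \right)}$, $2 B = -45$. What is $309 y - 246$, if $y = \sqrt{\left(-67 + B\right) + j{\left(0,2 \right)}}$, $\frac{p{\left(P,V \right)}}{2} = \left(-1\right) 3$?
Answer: $-246 + \frac{309 i \sqrt{374}}{2} \approx -246.0 + 2987.9 i$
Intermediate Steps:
$B = - \frac{45}{2}$ ($B = \frac{1}{2} \left(-45\right) = - \frac{45}{2} \approx -22.5$)
$p{\left(P,V \right)} = -6$ ($p{\left(P,V \right)} = 2 \left(\left(-1\right) 3\right) = 2 \left(-3\right) = -6$)
$I{\left(l,f \right)} = -6$
$j{\left(Z,b \right)} = -6 + b$ ($j{\left(Z,b \right)} = b - 6 = -6 + b$)
$y = \frac{i \sqrt{374}}{2}$ ($y = \sqrt{\left(-67 - \frac{45}{2}\right) + \left(-6 + 2\right)} = \sqrt{- \frac{179}{2} - 4} = \sqrt{- \frac{187}{2}} = \frac{i \sqrt{374}}{2} \approx 9.6695 i$)
$309 y - 246 = 309 \frac{i \sqrt{374}}{2} - 246 = \frac{309 i \sqrt{374}}{2} - 246 = -246 + \frac{309 i \sqrt{374}}{2}$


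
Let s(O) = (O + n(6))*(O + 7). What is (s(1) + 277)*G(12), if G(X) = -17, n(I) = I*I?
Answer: -9741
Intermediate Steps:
n(I) = I²
s(O) = (7 + O)*(36 + O) (s(O) = (O + 6²)*(O + 7) = (O + 36)*(7 + O) = (36 + O)*(7 + O) = (7 + O)*(36 + O))
(s(1) + 277)*G(12) = ((252 + 1² + 43*1) + 277)*(-17) = ((252 + 1 + 43) + 277)*(-17) = (296 + 277)*(-17) = 573*(-17) = -9741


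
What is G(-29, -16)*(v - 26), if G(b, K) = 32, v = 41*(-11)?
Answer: -15264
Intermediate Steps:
v = -451
G(-29, -16)*(v - 26) = 32*(-451 - 26) = 32*(-477) = -15264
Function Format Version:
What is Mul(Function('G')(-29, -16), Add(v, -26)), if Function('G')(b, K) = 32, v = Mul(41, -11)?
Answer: -15264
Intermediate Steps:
v = -451
Mul(Function('G')(-29, -16), Add(v, -26)) = Mul(32, Add(-451, -26)) = Mul(32, -477) = -15264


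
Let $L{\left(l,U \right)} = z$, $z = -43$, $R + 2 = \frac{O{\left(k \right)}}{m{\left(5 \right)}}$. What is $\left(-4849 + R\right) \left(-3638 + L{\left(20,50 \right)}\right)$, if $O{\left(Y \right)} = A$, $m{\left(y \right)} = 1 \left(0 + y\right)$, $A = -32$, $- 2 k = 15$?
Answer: $\frac{89400447}{5} \approx 1.788 \cdot 10^{7}$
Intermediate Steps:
$k = - \frac{15}{2}$ ($k = \left(- \frac{1}{2}\right) 15 = - \frac{15}{2} \approx -7.5$)
$m{\left(y \right)} = y$ ($m{\left(y \right)} = 1 y = y$)
$O{\left(Y \right)} = -32$
$R = - \frac{42}{5}$ ($R = -2 - \frac{32}{5} = - \frac{42}{5} \approx -8.4$)
$L{\left(l,U \right)} = -43$
$\left(-4849 + R\right) \left(-3638 + L{\left(20,50 \right)}\right) = \left(-4849 - \frac{42}{5}\right) \left(-3638 - 43\right) = \left(- \frac{24287}{5}\right) \left(-3681\right) = \frac{89400447}{5}$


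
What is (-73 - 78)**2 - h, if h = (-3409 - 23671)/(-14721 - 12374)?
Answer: 123553203/5419 ≈ 22800.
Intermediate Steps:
h = 5416/5419 (h = -27080/(-27095) = -27080*(-1/27095) = 5416/5419 ≈ 0.99945)
(-73 - 78)**2 - h = (-73 - 78)**2 - 1*5416/5419 = (-151)**2 - 5416/5419 = 22801 - 5416/5419 = 123553203/5419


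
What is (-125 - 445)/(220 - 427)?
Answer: 190/69 ≈ 2.7536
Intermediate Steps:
(-125 - 445)/(220 - 427) = -570/(-207) = -570*(-1/207) = 190/69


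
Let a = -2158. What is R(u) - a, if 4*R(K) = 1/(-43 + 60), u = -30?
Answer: 146745/68 ≈ 2158.0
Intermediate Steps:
R(K) = 1/68 (R(K) = 1/(4*(-43 + 60)) = (¼)/17 = (¼)*(1/17) = 1/68)
R(u) - a = 1/68 - 1*(-2158) = 1/68 + 2158 = 146745/68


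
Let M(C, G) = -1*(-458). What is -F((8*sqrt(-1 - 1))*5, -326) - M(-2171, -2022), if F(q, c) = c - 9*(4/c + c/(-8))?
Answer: 152985/652 ≈ 234.64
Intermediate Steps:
M(C, G) = 458
F(q, c) = -36/c + 17*c/8 (F(q, c) = c - 9*(4/c + c*(-1/8)) = c - 9*(4/c - c/8) = c + (-36/c + 9*c/8) = -36/c + 17*c/8)
-F((8*sqrt(-1 - 1))*5, -326) - M(-2171, -2022) = -(-36/(-326) + (17/8)*(-326)) - 1*458 = -(-36*(-1/326) - 2771/4) - 458 = -(18/163 - 2771/4) - 458 = -1*(-451601/652) - 458 = 451601/652 - 458 = 152985/652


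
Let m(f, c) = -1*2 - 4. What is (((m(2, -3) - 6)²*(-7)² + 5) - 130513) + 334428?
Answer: 210976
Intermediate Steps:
m(f, c) = -6 (m(f, c) = -2 - 4 = -6)
(((m(2, -3) - 6)²*(-7)² + 5) - 130513) + 334428 = (((-6 - 6)²*(-7)² + 5) - 130513) + 334428 = (((-12)²*49 + 5) - 130513) + 334428 = ((144*49 + 5) - 130513) + 334428 = ((7056 + 5) - 130513) + 334428 = (7061 - 130513) + 334428 = -123452 + 334428 = 210976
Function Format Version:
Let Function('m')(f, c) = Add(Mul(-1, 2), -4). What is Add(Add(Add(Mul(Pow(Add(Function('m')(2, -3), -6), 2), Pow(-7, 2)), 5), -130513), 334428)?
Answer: 210976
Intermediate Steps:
Function('m')(f, c) = -6 (Function('m')(f, c) = Add(-2, -4) = -6)
Add(Add(Add(Mul(Pow(Add(Function('m')(2, -3), -6), 2), Pow(-7, 2)), 5), -130513), 334428) = Add(Add(Add(Mul(Pow(Add(-6, -6), 2), Pow(-7, 2)), 5), -130513), 334428) = Add(Add(Add(Mul(Pow(-12, 2), 49), 5), -130513), 334428) = Add(Add(Add(Mul(144, 49), 5), -130513), 334428) = Add(Add(Add(7056, 5), -130513), 334428) = Add(Add(7061, -130513), 334428) = Add(-123452, 334428) = 210976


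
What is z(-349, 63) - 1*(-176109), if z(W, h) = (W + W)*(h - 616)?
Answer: 562103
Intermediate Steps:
z(W, h) = 2*W*(-616 + h) (z(W, h) = (2*W)*(-616 + h) = 2*W*(-616 + h))
z(-349, 63) - 1*(-176109) = 2*(-349)*(-616 + 63) - 1*(-176109) = 2*(-349)*(-553) + 176109 = 385994 + 176109 = 562103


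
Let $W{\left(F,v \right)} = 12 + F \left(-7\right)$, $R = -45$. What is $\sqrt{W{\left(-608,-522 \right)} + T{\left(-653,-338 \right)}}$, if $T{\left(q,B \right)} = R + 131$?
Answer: $\sqrt{4354} \approx 65.985$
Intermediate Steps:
$W{\left(F,v \right)} = 12 - 7 F$
$T{\left(q,B \right)} = 86$ ($T{\left(q,B \right)} = -45 + 131 = 86$)
$\sqrt{W{\left(-608,-522 \right)} + T{\left(-653,-338 \right)}} = \sqrt{\left(12 - -4256\right) + 86} = \sqrt{\left(12 + 4256\right) + 86} = \sqrt{4268 + 86} = \sqrt{4354}$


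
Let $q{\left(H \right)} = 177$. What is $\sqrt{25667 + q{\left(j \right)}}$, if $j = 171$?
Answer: $2 \sqrt{6461} \approx 160.76$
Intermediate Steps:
$\sqrt{25667 + q{\left(j \right)}} = \sqrt{25667 + 177} = \sqrt{25844} = 2 \sqrt{6461}$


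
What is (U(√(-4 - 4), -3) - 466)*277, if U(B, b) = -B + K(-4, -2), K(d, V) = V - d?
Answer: -128528 - 554*I*√2 ≈ -1.2853e+5 - 783.47*I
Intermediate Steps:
U(B, b) = 2 - B (U(B, b) = -B + (-2 - 1*(-4)) = -B + (-2 + 4) = -B + 2 = 2 - B)
(U(√(-4 - 4), -3) - 466)*277 = ((2 - √(-4 - 4)) - 466)*277 = ((2 - √(-8)) - 466)*277 = ((2 - 2*I*√2) - 466)*277 = (-464 - 2*I*√2)*277 = -128528 - 554*I*√2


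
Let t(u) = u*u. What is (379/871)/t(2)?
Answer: 379/3484 ≈ 0.10878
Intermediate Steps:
t(u) = u²
(379/871)/t(2) = (379/871)/(2²) = (379*(1/871))/4 = (379/871)*(¼) = 379/3484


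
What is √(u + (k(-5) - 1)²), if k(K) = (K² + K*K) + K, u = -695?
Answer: √1241 ≈ 35.228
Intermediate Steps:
k(K) = K + 2*K² (k(K) = (K² + K²) + K = 2*K² + K = K + 2*K²)
√(u + (k(-5) - 1)²) = √(-695 + (-5*(1 + 2*(-5)) - 1)²) = √(-695 + (-5*(1 - 10) - 1)²) = √(-695 + (-5*(-9) - 1)²) = √(-695 + (45 - 1)²) = √(-695 + 44²) = √(-695 + 1936) = √1241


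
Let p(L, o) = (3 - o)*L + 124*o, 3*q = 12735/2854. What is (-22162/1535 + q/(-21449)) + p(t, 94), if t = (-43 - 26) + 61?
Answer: 1162314684579913/93965709610 ≈ 12370.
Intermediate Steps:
t = -8 (t = -69 + 61 = -8)
q = 4245/2854 (q = (12735/2854)/3 = (12735*(1/2854))/3 = (⅓)*(12735/2854) = 4245/2854 ≈ 1.4874)
p(L, o) = 124*o + L*(3 - o) (p(L, o) = L*(3 - o) + 124*o = 124*o + L*(3 - o))
(-22162/1535 + q/(-21449)) + p(t, 94) = (-22162/1535 + (4245/2854)/(-21449)) + (3*(-8) + 124*94 - 1*(-8)*94) = (-22162*1/1535 + (4245/2854)*(-1/21449)) + (-24 + 11656 + 752) = (-22162/1535 - 4245/61215446) + 12384 = -1356663230327/93965709610 + 12384 = 1162314684579913/93965709610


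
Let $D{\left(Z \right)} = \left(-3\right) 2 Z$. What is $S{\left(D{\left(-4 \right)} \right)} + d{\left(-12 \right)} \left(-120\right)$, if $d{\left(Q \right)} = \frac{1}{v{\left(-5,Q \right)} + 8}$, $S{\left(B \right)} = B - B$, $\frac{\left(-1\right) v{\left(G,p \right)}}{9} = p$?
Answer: $- \frac{30}{29} \approx -1.0345$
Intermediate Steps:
$v{\left(G,p \right)} = - 9 p$
$D{\left(Z \right)} = - 6 Z$
$S{\left(B \right)} = 0$
$d{\left(Q \right)} = \frac{1}{8 - 9 Q}$ ($d{\left(Q \right)} = \frac{1}{- 9 Q + 8} = \frac{1}{8 - 9 Q}$)
$S{\left(D{\left(-4 \right)} \right)} + d{\left(-12 \right)} \left(-120\right) = 0 + - \frac{1}{-8 + 9 \left(-12\right)} \left(-120\right) = 0 + - \frac{1}{-8 - 108} \left(-120\right) = 0 + - \frac{1}{-116} \left(-120\right) = 0 + \left(-1\right) \left(- \frac{1}{116}\right) \left(-120\right) = 0 + \frac{1}{116} \left(-120\right) = 0 - \frac{30}{29} = - \frac{30}{29}$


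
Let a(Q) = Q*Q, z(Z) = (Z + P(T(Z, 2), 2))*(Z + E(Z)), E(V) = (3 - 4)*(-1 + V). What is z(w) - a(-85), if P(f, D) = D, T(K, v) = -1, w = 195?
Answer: -7028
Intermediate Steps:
E(V) = 1 - V (E(V) = -(-1 + V) = 1 - V)
z(Z) = 2 + Z (z(Z) = (Z + 2)*(Z + (1 - Z)) = (2 + Z)*1 = 2 + Z)
a(Q) = Q**2
z(w) - a(-85) = (2 + 195) - 1*(-85)**2 = 197 - 1*7225 = 197 - 7225 = -7028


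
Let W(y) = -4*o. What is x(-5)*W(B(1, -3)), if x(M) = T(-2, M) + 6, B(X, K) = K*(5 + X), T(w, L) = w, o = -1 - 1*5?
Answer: 96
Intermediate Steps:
o = -6 (o = -1 - 5 = -6)
W(y) = 24 (W(y) = -4*(-6) = 24)
x(M) = 4 (x(M) = -2 + 6 = 4)
x(-5)*W(B(1, -3)) = 4*24 = 96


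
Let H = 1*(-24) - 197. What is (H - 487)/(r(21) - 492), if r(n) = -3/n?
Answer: 4956/3445 ≈ 1.4386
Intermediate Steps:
H = -221 (H = -24 - 197 = -221)
(H - 487)/(r(21) - 492) = (-221 - 487)/(-3/21 - 492) = -708/(-3*1/21 - 492) = -708/(-1/7 - 492) = -708/(-3445/7) = -708*(-7/3445) = 4956/3445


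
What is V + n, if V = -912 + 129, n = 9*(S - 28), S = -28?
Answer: -1287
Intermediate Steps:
n = -504 (n = 9*(-28 - 28) = 9*(-56) = -504)
V = -783
V + n = -783 - 504 = -1287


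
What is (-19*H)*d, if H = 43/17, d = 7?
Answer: -5719/17 ≈ -336.41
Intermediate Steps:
H = 43/17 (H = 43*(1/17) = 43/17 ≈ 2.5294)
(-19*H)*d = -19*43/17*7 = -817/17*7 = -5719/17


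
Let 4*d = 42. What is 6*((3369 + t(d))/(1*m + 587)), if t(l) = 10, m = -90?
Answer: 20274/497 ≈ 40.793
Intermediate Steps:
d = 21/2 (d = (¼)*42 = 21/2 ≈ 10.500)
6*((3369 + t(d))/(1*m + 587)) = 6*((3369 + 10)/(1*(-90) + 587)) = 6*(3379/(-90 + 587)) = 6*(3379/497) = 20274/497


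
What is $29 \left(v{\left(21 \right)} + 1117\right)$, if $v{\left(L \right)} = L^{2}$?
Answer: $45182$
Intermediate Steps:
$29 \left(v{\left(21 \right)} + 1117\right) = 29 \left(21^{2} + 1117\right) = 29 \left(441 + 1117\right) = 29 \cdot 1558 = 45182$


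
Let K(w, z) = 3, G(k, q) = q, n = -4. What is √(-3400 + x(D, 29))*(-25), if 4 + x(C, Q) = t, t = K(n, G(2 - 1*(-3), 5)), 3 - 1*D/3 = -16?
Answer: -25*I*√3401 ≈ -1458.0*I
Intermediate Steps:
D = 57 (D = 9 - 3*(-16) = 9 + 48 = 57)
t = 3
x(C, Q) = -1 (x(C, Q) = -4 + 3 = -1)
√(-3400 + x(D, 29))*(-25) = √(-3400 - 1)*(-25) = √(-3401)*(-25) = (I*√3401)*(-25) = -25*I*√3401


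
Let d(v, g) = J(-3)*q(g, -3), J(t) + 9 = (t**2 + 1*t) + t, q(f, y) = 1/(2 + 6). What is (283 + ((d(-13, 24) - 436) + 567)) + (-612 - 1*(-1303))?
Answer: 4417/4 ≈ 1104.3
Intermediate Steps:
q(f, y) = 1/8
J(t) = -9 + t**2 + 2*t (J(t) = -9 + ((t**2 + 1*t) + t) = -9 + ((t**2 + t) + t) = -9 + ((t + t**2) + t) = -9 + (t**2 + 2*t) = -9 + t**2 + 2*t)
d(v, g) = -3/4 (d(v, g) = (-9 + (-3)**2 + 2*(-3))*(1/8) = (-9 + 9 - 6)*(1/8) = -6*1/8 = -3/4)
(283 + ((d(-13, 24) - 436) + 567)) + (-612 - 1*(-1303)) = (283 + ((-3/4 - 436) + 567)) + (-612 - 1*(-1303)) = (283 + (-1747/4 + 567)) + (-612 + 1303) = (283 + 521/4) + 691 = 1653/4 + 691 = 4417/4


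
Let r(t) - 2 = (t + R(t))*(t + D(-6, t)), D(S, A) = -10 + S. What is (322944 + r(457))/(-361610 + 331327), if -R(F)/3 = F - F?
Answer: -524483/30283 ≈ -17.319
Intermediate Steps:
R(F) = 0 (R(F) = -3*(F - F) = -3*0 = 0)
r(t) = 2 + t*(-16 + t) (r(t) = 2 + (t + 0)*(t + (-10 - 6)) = 2 + t*(t - 16) = 2 + t*(-16 + t))
(322944 + r(457))/(-361610 + 331327) = (322944 + (2 + 457² - 16*457))/(-361610 + 331327) = (322944 + (2 + 208849 - 7312))/(-30283) = (322944 + 201539)*(-1/30283) = 524483*(-1/30283) = -524483/30283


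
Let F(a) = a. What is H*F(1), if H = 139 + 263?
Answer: 402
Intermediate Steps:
H = 402
H*F(1) = 402*1 = 402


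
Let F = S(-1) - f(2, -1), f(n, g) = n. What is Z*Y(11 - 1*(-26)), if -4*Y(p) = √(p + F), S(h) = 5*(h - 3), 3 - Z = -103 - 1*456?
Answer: -281*√15/2 ≈ -544.15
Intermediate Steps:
Z = 562 (Z = 3 - (-103 - 1*456) = 3 - (-103 - 456) = 3 - 1*(-559) = 3 + 559 = 562)
S(h) = -15 + 5*h (S(h) = 5*(-3 + h) = -15 + 5*h)
F = -22 (F = (-15 + 5*(-1)) - 1*2 = (-15 - 5) - 2 = -20 - 2 = -22)
Y(p) = -√(-22 + p)/4 (Y(p) = -√(p - 22)/4 = -√(-22 + p)/4)
Z*Y(11 - 1*(-26)) = 562*(-√(-22 + (11 - 1*(-26)))/4) = 562*(-√(-22 + (11 + 26))/4) = 562*(-√(-22 + 37)/4) = 562*(-√15/4) = -281*√15/2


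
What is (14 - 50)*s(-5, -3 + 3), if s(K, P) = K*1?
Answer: 180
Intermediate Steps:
s(K, P) = K
(14 - 50)*s(-5, -3 + 3) = (14 - 50)*(-5) = -36*(-5) = 180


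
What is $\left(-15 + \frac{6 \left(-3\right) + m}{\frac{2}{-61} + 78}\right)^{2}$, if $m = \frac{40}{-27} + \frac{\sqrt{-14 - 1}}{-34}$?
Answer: $\frac{4433035379440801}{19062025856064} + \frac{59727113 i \sqrt{15}}{5191183512} \approx 232.56 + 0.044561 i$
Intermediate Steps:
$m = - \frac{40}{27} - \frac{i \sqrt{15}}{34}$ ($m = 40 \left(- \frac{1}{27}\right) + \sqrt{-15} \left(- \frac{1}{34}\right) = - \frac{40}{27} + i \sqrt{15} \left(- \frac{1}{34}\right) = - \frac{40}{27} - \frac{i \sqrt{15}}{34} \approx -1.4815 - 0.11391 i$)
$\left(-15 + \frac{6 \left(-3\right) + m}{\frac{2}{-61} + 78}\right)^{2} = \left(-15 + \frac{6 \left(-3\right) - \left(\frac{40}{27} + \frac{i \sqrt{15}}{34}\right)}{\frac{2}{-61} + 78}\right)^{2} = \left(-15 + \frac{-18 - \left(\frac{40}{27} + \frac{i \sqrt{15}}{34}\right)}{2 \left(- \frac{1}{61}\right) + 78}\right)^{2} = \left(-15 + \frac{- \frac{526}{27} - \frac{i \sqrt{15}}{34}}{- \frac{2}{61} + 78}\right)^{2} = \left(-15 + \frac{- \frac{526}{27} - \frac{i \sqrt{15}}{34}}{\frac{4756}{61}}\right)^{2} = \left(-15 + \left(- \frac{526}{27} - \frac{i \sqrt{15}}{34}\right) \frac{61}{4756}\right)^{2} = \left(-15 - \left(\frac{16043}{64206} + \frac{61 i \sqrt{15}}{161704}\right)\right)^{2} = \left(- \frac{979133}{64206} - \frac{61 i \sqrt{15}}{161704}\right)^{2}$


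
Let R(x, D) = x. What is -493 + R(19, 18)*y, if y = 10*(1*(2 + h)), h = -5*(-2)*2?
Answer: 3687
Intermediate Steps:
h = 20 (h = 10*2 = 20)
y = 220 (y = 10*(1*(2 + 20)) = 10*(1*22) = 10*22 = 220)
-493 + R(19, 18)*y = -493 + 19*220 = -493 + 4180 = 3687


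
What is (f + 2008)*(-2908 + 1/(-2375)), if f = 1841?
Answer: -26583122349/2375 ≈ -1.1193e+7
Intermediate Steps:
(f + 2008)*(-2908 + 1/(-2375)) = (1841 + 2008)*(-2908 + 1/(-2375)) = 3849*(-2908 - 1/2375) = 3849*(-6906501/2375) = -26583122349/2375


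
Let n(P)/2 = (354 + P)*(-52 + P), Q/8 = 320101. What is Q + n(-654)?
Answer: 2984408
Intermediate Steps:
Q = 2560808 (Q = 8*320101 = 2560808)
n(P) = 2*(-52 + P)*(354 + P) (n(P) = 2*((354 + P)*(-52 + P)) = 2*((-52 + P)*(354 + P)) = 2*(-52 + P)*(354 + P))
Q + n(-654) = 2560808 + (-36816 + 2*(-654)**2 + 604*(-654)) = 2560808 + (-36816 + 2*427716 - 395016) = 2560808 + (-36816 + 855432 - 395016) = 2560808 + 423600 = 2984408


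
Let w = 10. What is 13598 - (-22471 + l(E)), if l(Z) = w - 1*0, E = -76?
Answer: 36059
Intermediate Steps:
l(Z) = 10 (l(Z) = 10 - 1*0 = 10 + 0 = 10)
13598 - (-22471 + l(E)) = 13598 - (-22471 + 10) = 13598 - 1*(-22461) = 13598 + 22461 = 36059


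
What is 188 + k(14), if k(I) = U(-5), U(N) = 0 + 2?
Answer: 190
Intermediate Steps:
U(N) = 2
k(I) = 2
188 + k(14) = 188 + 2 = 190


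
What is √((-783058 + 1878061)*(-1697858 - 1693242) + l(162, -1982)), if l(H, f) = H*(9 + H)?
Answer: 3*I*√412584960622 ≈ 1.927e+6*I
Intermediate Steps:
√((-783058 + 1878061)*(-1697858 - 1693242) + l(162, -1982)) = √((-783058 + 1878061)*(-1697858 - 1693242) + 162*(9 + 162)) = √(1095003*(-3391100) + 162*171) = √(-3713264673300 + 27702) = √(-3713264645598) = 3*I*√412584960622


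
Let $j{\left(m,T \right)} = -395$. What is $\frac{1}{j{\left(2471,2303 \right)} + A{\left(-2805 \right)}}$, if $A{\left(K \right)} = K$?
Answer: $- \frac{1}{3200} \approx -0.0003125$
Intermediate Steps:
$\frac{1}{j{\left(2471,2303 \right)} + A{\left(-2805 \right)}} = \frac{1}{-395 - 2805} = \frac{1}{-3200} = - \frac{1}{3200}$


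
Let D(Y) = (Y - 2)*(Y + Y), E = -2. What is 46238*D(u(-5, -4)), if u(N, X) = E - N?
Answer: 277428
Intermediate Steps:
u(N, X) = -2 - N
D(Y) = 2*Y*(-2 + Y) (D(Y) = (-2 + Y)*(2*Y) = 2*Y*(-2 + Y))
46238*D(u(-5, -4)) = 46238*(2*(-2 - 1*(-5))*(-2 + (-2 - 1*(-5)))) = 46238*(2*(-2 + 5)*(-2 + (-2 + 5))) = 46238*(2*3*(-2 + 3)) = 46238*(2*3*1) = 46238*6 = 277428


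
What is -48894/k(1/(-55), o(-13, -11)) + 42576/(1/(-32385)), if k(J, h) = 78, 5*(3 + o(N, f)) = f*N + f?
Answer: -17924717029/13 ≈ -1.3788e+9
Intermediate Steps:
o(N, f) = -3 + f/5 + N*f/5 (o(N, f) = -3 + (f*N + f)/5 = -3 + (N*f + f)/5 = -3 + (f + N*f)/5 = -3 + (f/5 + N*f/5) = -3 + f/5 + N*f/5)
-48894/k(1/(-55), o(-13, -11)) + 42576/(1/(-32385)) = -48894/78 + 42576/(1/(-32385)) = -48894*1/78 + 42576/(-1/32385) = -8149/13 + 42576*(-32385) = -8149/13 - 1378823760 = -17924717029/13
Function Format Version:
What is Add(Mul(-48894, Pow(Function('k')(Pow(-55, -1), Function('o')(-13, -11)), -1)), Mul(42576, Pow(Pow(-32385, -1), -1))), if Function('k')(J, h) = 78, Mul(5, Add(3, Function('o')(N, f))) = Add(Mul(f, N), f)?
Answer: Rational(-17924717029, 13) ≈ -1.3788e+9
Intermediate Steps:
Function('o')(N, f) = Add(-3, Mul(Rational(1, 5), f), Mul(Rational(1, 5), N, f)) (Function('o')(N, f) = Add(-3, Mul(Rational(1, 5), Add(Mul(f, N), f))) = Add(-3, Mul(Rational(1, 5), Add(Mul(N, f), f))) = Add(-3, Mul(Rational(1, 5), Add(f, Mul(N, f)))) = Add(-3, Add(Mul(Rational(1, 5), f), Mul(Rational(1, 5), N, f))) = Add(-3, Mul(Rational(1, 5), f), Mul(Rational(1, 5), N, f)))
Add(Mul(-48894, Pow(Function('k')(Pow(-55, -1), Function('o')(-13, -11)), -1)), Mul(42576, Pow(Pow(-32385, -1), -1))) = Add(Mul(-48894, Pow(78, -1)), Mul(42576, Pow(Pow(-32385, -1), -1))) = Add(Mul(-48894, Rational(1, 78)), Mul(42576, Pow(Rational(-1, 32385), -1))) = Add(Rational(-8149, 13), Mul(42576, -32385)) = Add(Rational(-8149, 13), -1378823760) = Rational(-17924717029, 13)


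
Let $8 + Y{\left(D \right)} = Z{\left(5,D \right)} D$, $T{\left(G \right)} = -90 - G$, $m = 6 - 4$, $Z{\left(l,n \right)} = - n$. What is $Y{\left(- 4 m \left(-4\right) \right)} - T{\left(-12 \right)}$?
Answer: $-954$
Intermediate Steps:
$m = 2$
$Y{\left(D \right)} = -8 - D^{2}$ ($Y{\left(D \right)} = -8 + - D D = -8 - D^{2}$)
$Y{\left(- 4 m \left(-4\right) \right)} - T{\left(-12 \right)} = \left(-8 - \left(\left(-4\right) 2 \left(-4\right)\right)^{2}\right) - \left(-90 - -12\right) = \left(-8 - \left(\left(-8\right) \left(-4\right)\right)^{2}\right) - \left(-90 + 12\right) = \left(-8 - 32^{2}\right) - -78 = \left(-8 - 1024\right) + 78 = -1032 + 78 = -954$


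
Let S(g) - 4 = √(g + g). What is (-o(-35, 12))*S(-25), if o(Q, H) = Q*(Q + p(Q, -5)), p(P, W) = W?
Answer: -5600 - 7000*I*√2 ≈ -5600.0 - 9899.5*I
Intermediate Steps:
S(g) = 4 + √2*√g (S(g) = 4 + √(g + g) = 4 + √(2*g) = 4 + √2*√g)
o(Q, H) = Q*(-5 + Q) (o(Q, H) = Q*(Q - 5) = Q*(-5 + Q))
(-o(-35, 12))*S(-25) = (-(-35)*(-5 - 35))*(4 + √2*√(-25)) = (-(-35)*(-40))*(4 + √2*(5*I)) = (-1*1400)*(4 + 5*I*√2) = -1400*(4 + 5*I*√2) = -5600 - 7000*I*√2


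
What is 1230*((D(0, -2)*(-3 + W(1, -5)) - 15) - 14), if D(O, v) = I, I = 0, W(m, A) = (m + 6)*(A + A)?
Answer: -35670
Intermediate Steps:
W(m, A) = 2*A*(6 + m) (W(m, A) = (6 + m)*(2*A) = 2*A*(6 + m))
D(O, v) = 0
1230*((D(0, -2)*(-3 + W(1, -5)) - 15) - 14) = 1230*((0*(-3 + 2*(-5)*(6 + 1)) - 15) - 14) = 1230*((0*(-3 + 2*(-5)*7) - 15) - 14) = 1230*((0*(-3 - 70) - 15) - 14) = 1230*((0*(-73) - 15) - 14) = 1230*((0 - 15) - 14) = 1230*(-15 - 14) = 1230*(-29) = -35670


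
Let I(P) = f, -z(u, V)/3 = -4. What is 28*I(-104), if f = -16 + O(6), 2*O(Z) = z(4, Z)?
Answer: -280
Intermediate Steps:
z(u, V) = 12 (z(u, V) = -3*(-4) = 12)
O(Z) = 6 (O(Z) = (½)*12 = 6)
f = -10 (f = -16 + 6 = -10)
I(P) = -10
28*I(-104) = 28*(-10) = -280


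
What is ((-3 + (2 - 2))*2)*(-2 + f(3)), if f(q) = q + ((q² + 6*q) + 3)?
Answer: -186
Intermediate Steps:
f(q) = 3 + q² + 7*q (f(q) = q + (3 + q² + 6*q) = 3 + q² + 7*q)
((-3 + (2 - 2))*2)*(-2 + f(3)) = ((-3 + (2 - 2))*2)*(-2 + (3 + 3² + 7*3)) = ((-3 + 0)*2)*(-2 + (3 + 9 + 21)) = (-3*2)*(-2 + 33) = -6*31 = -186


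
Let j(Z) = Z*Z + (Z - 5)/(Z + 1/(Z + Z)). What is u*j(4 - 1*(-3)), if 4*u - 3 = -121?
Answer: -287861/198 ≈ -1453.8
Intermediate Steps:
u = -59/2 (u = ¾ + (¼)*(-121) = ¾ - 121/4 = -59/2 ≈ -29.500)
j(Z) = Z² + (-5 + Z)/(Z + 1/(2*Z))
u*j(4 - 1*(-3)) = -59*(4 - 1*(-3))*(-10 + 2*(4 - 1*(-3))³ + 3*(4 - 1*(-3)))/(2*(1 + 2*(4 - 1*(-3))²)) = -59*(4 + 3)*(-10 + 2*(4 + 3)³ + 3*(4 + 3))/(2*(1 + 2*(4 + 3)²)) = -413*(-10 + 2*7³ + 3*7)/(2*(1 + 2*7²)) = -413*(-10 + 2*343 + 21)/(2*(1 + 2*49)) = -413*(-10 + 686 + 21)/(2*(1 + 98)) = -413*697/(2*99) = -59/2*4879/99 = -287861/198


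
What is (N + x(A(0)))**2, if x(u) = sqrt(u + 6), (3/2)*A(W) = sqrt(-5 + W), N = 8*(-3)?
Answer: (72 - sqrt(6)*sqrt(9 + I*sqrt(5)))**2/9 ≈ 463.53 - 13.005*I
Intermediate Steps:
N = -24
A(W) = 2*sqrt(-5 + W)/3
x(u) = sqrt(6 + u)
(N + x(A(0)))**2 = (-24 + sqrt(6 + 2*sqrt(-5 + 0)/3))**2 = (-24 + sqrt(6 + 2*sqrt(-5)/3))**2 = (-24 + sqrt(6 + 2*(I*sqrt(5))/3))**2 = (-24 + sqrt(6 + 2*I*sqrt(5)/3))**2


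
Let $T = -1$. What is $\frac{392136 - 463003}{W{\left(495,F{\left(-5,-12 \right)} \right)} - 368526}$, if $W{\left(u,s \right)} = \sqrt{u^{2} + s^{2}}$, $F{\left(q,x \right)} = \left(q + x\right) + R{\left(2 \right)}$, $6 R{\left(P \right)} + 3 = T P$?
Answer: $\frac{940187953512}{4889202023987} + \frac{425202 \sqrt{8832349}}{4889202023987} \approx 0.19256$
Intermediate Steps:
$R{\left(P \right)} = - \frac{1}{2} - \frac{P}{6}$ ($R{\left(P \right)} = - \frac{1}{2} + \frac{\left(-1\right) P}{6} = - \frac{1}{2} - \frac{P}{6}$)
$F{\left(q,x \right)} = - \frac{5}{6} + q + x$ ($F{\left(q,x \right)} = \left(q + x\right) - \frac{5}{6} = - \frac{5}{6} + q + x$)
$W{\left(u,s \right)} = \sqrt{s^{2} + u^{2}}$
$\frac{392136 - 463003}{W{\left(495,F{\left(-5,-12 \right)} \right)} - 368526} = \frac{392136 - 463003}{\sqrt{\left(- \frac{5}{6} - 5 - 12\right)^{2} + 495^{2}} - 368526} = - \frac{70867}{\sqrt{\left(- \frac{107}{6}\right)^{2} + 245025} - 368526} = - \frac{70867}{\sqrt{\frac{11449}{36} + 245025} - 368526} = - \frac{70867}{\sqrt{\frac{8832349}{36}} - 368526} = - \frac{70867}{\frac{\sqrt{8832349}}{6} - 368526} = - \frac{70867}{-368526 + \frac{\sqrt{8832349}}{6}}$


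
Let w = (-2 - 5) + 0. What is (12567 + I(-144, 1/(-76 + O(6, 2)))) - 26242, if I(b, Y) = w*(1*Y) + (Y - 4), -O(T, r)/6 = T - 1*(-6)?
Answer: -1012243/74 ≈ -13679.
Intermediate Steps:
O(T, r) = -36 - 6*T (O(T, r) = -6*(T - 1*(-6)) = -6*(T + 6) = -6*(6 + T) = -36 - 6*T)
w = -7 (w = -7 + 0 = -7)
I(b, Y) = -4 - 6*Y (I(b, Y) = -7*Y + (Y - 4) = -7*Y + (-4 + Y) = -4 - 6*Y)
(12567 + I(-144, 1/(-76 + O(6, 2)))) - 26242 = (12567 + (-4 - 6/(-76 + (-36 - 6*6)))) - 26242 = (12567 + (-4 - 6/(-76 + (-36 - 36)))) - 26242 = (12567 + (-4 - 6/(-76 - 72))) - 26242 = (12567 + (-4 - 6/(-148))) - 26242 = (12567 + (-4 - 6*(-1/148))) - 26242 = (12567 + (-4 + 3/74)) - 26242 = (12567 - 293/74) - 26242 = 929665/74 - 26242 = -1012243/74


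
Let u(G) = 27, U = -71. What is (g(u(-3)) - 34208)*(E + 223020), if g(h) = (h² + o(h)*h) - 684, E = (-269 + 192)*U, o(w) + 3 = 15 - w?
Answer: -7898338616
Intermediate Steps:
o(w) = 12 - w (o(w) = -3 + (15 - w) = 12 - w)
E = 5467 (E = (-269 + 192)*(-71) = -77*(-71) = 5467)
g(h) = -684 + h² + h*(12 - h) (g(h) = (h² + (12 - h)*h) - 684 = (h² + h*(12 - h)) - 684 = -684 + h² + h*(12 - h))
(g(u(-3)) - 34208)*(E + 223020) = ((-684 + 12*27) - 34208)*(5467 + 223020) = ((-684 + 324) - 34208)*228487 = (-360 - 34208)*228487 = -34568*228487 = -7898338616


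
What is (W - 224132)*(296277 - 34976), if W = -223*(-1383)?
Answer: 22021664377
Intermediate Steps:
W = 308409
(W - 224132)*(296277 - 34976) = (308409 - 224132)*(296277 - 34976) = 84277*261301 = 22021664377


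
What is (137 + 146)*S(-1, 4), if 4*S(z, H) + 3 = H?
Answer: 283/4 ≈ 70.750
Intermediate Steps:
S(z, H) = -¾ + H/4
(137 + 146)*S(-1, 4) = (137 + 146)*(-¾ + (¼)*4) = 283*(-¾ + 1) = 283*(¼) = 283/4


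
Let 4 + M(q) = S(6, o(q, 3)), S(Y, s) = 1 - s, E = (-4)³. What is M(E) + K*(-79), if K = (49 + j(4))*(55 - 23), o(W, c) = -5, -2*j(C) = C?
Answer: -118814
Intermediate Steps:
j(C) = -C/2
E = -64
M(q) = 2 (M(q) = -4 + (1 - 1*(-5)) = -4 + (1 + 5) = -4 + 6 = 2)
K = 1504 (K = (49 - ½*4)*(55 - 23) = (49 - 2)*32 = 47*32 = 1504)
M(E) + K*(-79) = 2 + 1504*(-79) = 2 - 118816 = -118814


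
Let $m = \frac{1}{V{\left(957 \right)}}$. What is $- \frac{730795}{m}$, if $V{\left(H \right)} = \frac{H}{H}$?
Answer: $-730795$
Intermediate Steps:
$V{\left(H \right)} = 1$
$m = 1$ ($m = 1^{-1} = 1$)
$- \frac{730795}{m} = - \frac{730795}{1} = \left(-730795\right) 1 = -730795$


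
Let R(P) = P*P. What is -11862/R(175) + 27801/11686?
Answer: 712786293/357883750 ≈ 1.9917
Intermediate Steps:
R(P) = P**2
-11862/R(175) + 27801/11686 = -11862/(175**2) + 27801/11686 = -11862/30625 + 27801*(1/11686) = -11862*1/30625 + 27801/11686 = -11862/30625 + 27801/11686 = 712786293/357883750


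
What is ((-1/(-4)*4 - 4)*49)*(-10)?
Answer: 1470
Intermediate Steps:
((-1/(-4)*4 - 4)*49)*(-10) = ((-1*(-¼)*4 - 4)*49)*(-10) = (((¼)*4 - 4)*49)*(-10) = ((1 - 4)*49)*(-10) = -3*49*(-10) = -147*(-10) = 1470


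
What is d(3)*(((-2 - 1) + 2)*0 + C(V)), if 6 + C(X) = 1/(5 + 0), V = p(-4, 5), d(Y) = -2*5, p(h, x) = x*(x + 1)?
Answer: 58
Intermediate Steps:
p(h, x) = x*(1 + x)
d(Y) = -10
V = 30 (V = 5*(1 + 5) = 5*6 = 30)
C(X) = -29/5 (C(X) = -6 + 1/(5 + 0) = -6 + 1/5 = -6 + ⅕ = -29/5)
d(3)*(((-2 - 1) + 2)*0 + C(V)) = -10*(((-2 - 1) + 2)*0 - 29/5) = -10*((-3 + 2)*0 - 29/5) = -10*(-1*0 - 29/5) = -10*(0 - 29/5) = -10*(-29/5) = 58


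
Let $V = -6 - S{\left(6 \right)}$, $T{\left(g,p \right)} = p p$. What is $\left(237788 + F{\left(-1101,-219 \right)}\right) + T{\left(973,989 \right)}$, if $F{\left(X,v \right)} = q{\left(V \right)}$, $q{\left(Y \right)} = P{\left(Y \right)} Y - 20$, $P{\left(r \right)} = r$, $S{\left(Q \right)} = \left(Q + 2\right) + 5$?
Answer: $1216250$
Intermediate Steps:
$T{\left(g,p \right)} = p^{2}$
$S{\left(Q \right)} = 7 + Q$ ($S{\left(Q \right)} = \left(2 + Q\right) + 5 = 7 + Q$)
$V = -19$ ($V = -6 - \left(7 + 6\right) = -6 - 13 = -19$)
$q{\left(Y \right)} = -20 + Y^{2}$ ($q{\left(Y \right)} = Y Y - 20 = Y^{2} - 20 = -20 + Y^{2}$)
$F{\left(X,v \right)} = 341$ ($F{\left(X,v \right)} = -20 + \left(-19\right)^{2} = -20 + 361 = 341$)
$\left(237788 + F{\left(-1101,-219 \right)}\right) + T{\left(973,989 \right)} = \left(237788 + 341\right) + 989^{2} = 238129 + 978121 = 1216250$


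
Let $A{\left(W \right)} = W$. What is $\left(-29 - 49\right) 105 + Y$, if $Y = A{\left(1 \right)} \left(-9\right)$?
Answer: $-8199$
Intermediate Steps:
$Y = -9$ ($Y = 1 \left(-9\right) = -9$)
$\left(-29 - 49\right) 105 + Y = \left(-29 - 49\right) 105 - 9 = \left(-78\right) 105 - 9 = -8190 - 9 = -8199$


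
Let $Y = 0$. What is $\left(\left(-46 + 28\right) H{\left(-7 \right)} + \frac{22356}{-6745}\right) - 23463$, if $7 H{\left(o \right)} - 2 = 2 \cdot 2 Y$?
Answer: $- \frac{1108204857}{47215} \approx -23471.0$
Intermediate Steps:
$H{\left(o \right)} = \frac{2}{7}$ ($H{\left(o \right)} = \frac{2}{7} + \frac{2 \cdot 2 \cdot 0}{7} = \frac{2}{7} + \frac{4 \cdot 0}{7} = \frac{2}{7} + \frac{1}{7} \cdot 0 = \frac{2}{7} + 0 = \frac{2}{7}$)
$\left(\left(-46 + 28\right) H{\left(-7 \right)} + \frac{22356}{-6745}\right) - 23463 = \left(\left(-46 + 28\right) \frac{2}{7} + \frac{22356}{-6745}\right) - 23463 = \left(\left(-18\right) \frac{2}{7} + 22356 \left(- \frac{1}{6745}\right)\right) - 23463 = \left(- \frac{36}{7} - \frac{22356}{6745}\right) - 23463 = - \frac{399312}{47215} - 23463 = - \frac{1108204857}{47215}$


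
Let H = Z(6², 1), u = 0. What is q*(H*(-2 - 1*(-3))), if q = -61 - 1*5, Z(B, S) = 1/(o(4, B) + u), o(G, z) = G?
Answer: -33/2 ≈ -16.500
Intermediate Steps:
Z(B, S) = ¼ (Z(B, S) = 1/(4 + 0) = 1/4 = ¼)
H = ¼ ≈ 0.25000
q = -66 (q = -61 - 5 = -66)
q*(H*(-2 - 1*(-3))) = -33*(-2 - 1*(-3))/2 = -33*(-2 + 3)/2 = -33/2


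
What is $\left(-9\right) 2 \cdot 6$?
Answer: $-108$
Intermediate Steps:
$\left(-9\right) 2 \cdot 6 = \left(-18\right) 6 = -108$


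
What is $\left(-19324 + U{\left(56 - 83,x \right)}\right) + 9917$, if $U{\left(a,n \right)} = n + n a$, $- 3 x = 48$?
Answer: $-8991$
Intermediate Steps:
$x = -16$ ($x = \left(- \frac{1}{3}\right) 48 = -16$)
$U{\left(a,n \right)} = n + a n$
$\left(-19324 + U{\left(56 - 83,x \right)}\right) + 9917 = \left(-19324 - 16 \left(1 + \left(56 - 83\right)\right)\right) + 9917 = \left(-19324 - 16 \left(1 - 27\right)\right) + 9917 = \left(-19324 - -416\right) + 9917 = \left(-19324 + 416\right) + 9917 = -18908 + 9917 = -8991$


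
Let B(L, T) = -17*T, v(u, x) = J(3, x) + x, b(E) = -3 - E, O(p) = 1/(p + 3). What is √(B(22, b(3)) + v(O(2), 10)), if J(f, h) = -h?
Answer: √102 ≈ 10.100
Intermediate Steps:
O(p) = 1/(3 + p)
v(u, x) = 0 (v(u, x) = -x + x = 0)
√(B(22, b(3)) + v(O(2), 10)) = √(-17*(-3 - 1*3) + 0) = √(-17*(-3 - 3) + 0) = √(-17*(-6) + 0) = √(102 + 0) = √102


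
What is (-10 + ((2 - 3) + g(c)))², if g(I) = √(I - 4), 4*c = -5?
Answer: (22 - I*√21)²/4 ≈ 115.75 - 50.408*I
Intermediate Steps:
c = -5/4 (c = (¼)*(-5) = -5/4 ≈ -1.2500)
g(I) = √(-4 + I)
(-10 + ((2 - 3) + g(c)))² = (-10 + ((2 - 3) + √(-4 - 5/4)))² = (-10 + (-1 + √(-21/4)))² = (-10 + (-1 + I*√21/2))² = (-11 + I*√21/2)²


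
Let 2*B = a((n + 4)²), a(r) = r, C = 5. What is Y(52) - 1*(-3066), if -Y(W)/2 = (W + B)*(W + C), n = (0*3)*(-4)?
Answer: -3774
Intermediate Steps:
n = 0 (n = 0*(-4) = 0)
B = 8 (B = (0 + 4)²/2 = (½)*4² = (½)*16 = 8)
Y(W) = -2*(5 + W)*(8 + W) (Y(W) = -2*(W + 8)*(W + 5) = -2*(8 + W)*(5 + W) = -2*(5 + W)*(8 + W))
Y(52) - 1*(-3066) = (-80 - 26*52 - 2*52²) - 1*(-3066) = (-80 - 1352 - 2*2704) + 3066 = (-80 - 1352 - 5408) + 3066 = -6840 + 3066 = -3774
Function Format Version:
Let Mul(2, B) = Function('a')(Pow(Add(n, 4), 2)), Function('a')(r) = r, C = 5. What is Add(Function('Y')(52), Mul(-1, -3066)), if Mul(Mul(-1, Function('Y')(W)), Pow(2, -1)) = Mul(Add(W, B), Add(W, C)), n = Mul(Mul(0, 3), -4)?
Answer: -3774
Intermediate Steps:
n = 0 (n = Mul(0, -4) = 0)
B = 8 (B = Mul(Rational(1, 2), Pow(Add(0, 4), 2)) = Mul(Rational(1, 2), Pow(4, 2)) = Mul(Rational(1, 2), 16) = 8)
Function('Y')(W) = Mul(-2, Add(5, W), Add(8, W)) (Function('Y')(W) = Mul(-2, Mul(Add(W, 8), Add(W, 5))) = Mul(-2, Mul(Add(8, W), Add(5, W))) = Mul(-2, Mul(Add(5, W), Add(8, W))) = Mul(-2, Add(5, W), Add(8, W)))
Add(Function('Y')(52), Mul(-1, -3066)) = Add(Add(-80, Mul(-26, 52), Mul(-2, Pow(52, 2))), Mul(-1, -3066)) = Add(Add(-80, -1352, Mul(-2, 2704)), 3066) = Add(Add(-80, -1352, -5408), 3066) = Add(-6840, 3066) = -3774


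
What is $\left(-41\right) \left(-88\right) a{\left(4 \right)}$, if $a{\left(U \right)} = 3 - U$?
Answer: $-3608$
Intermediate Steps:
$\left(-41\right) \left(-88\right) a{\left(4 \right)} = \left(-41\right) \left(-88\right) \left(3 - 4\right) = 3608 \left(3 - 4\right) = 3608 \left(-1\right) = -3608$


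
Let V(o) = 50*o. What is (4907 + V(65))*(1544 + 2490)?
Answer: 32905338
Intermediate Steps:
(4907 + V(65))*(1544 + 2490) = (4907 + 50*65)*(1544 + 2490) = (4907 + 3250)*4034 = 8157*4034 = 32905338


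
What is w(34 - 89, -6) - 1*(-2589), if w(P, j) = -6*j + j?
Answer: 2619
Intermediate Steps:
w(P, j) = -5*j
w(34 - 89, -6) - 1*(-2589) = -5*(-6) - 1*(-2589) = 30 + 2589 = 2619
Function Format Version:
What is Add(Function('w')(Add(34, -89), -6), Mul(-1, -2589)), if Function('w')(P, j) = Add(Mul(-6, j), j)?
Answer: 2619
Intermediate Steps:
Function('w')(P, j) = Mul(-5, j)
Add(Function('w')(Add(34, -89), -6), Mul(-1, -2589)) = Add(Mul(-5, -6), Mul(-1, -2589)) = Add(30, 2589) = 2619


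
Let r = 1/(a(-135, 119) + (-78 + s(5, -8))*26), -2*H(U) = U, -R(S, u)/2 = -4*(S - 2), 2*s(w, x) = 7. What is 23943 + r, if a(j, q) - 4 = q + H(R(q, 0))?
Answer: 54637925/2282 ≈ 23943.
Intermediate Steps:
s(w, x) = 7/2 (s(w, x) = (1/2)*7 = 7/2)
R(S, u) = -16 + 8*S (R(S, u) = -(-8)*(S - 2) = -(-8)*(-2 + S) = -2*(8 - 4*S) = -16 + 8*S)
H(U) = -U/2
a(j, q) = 12 - 3*q (a(j, q) = 4 + (q - (-16 + 8*q)/2) = 4 + (q + (8 - 4*q)) = 4 + (8 - 3*q) = 12 - 3*q)
r = -1/2282 (r = 1/((12 - 3*119) + (-78 + 7/2)*26) = 1/((12 - 357) - 149/2*26) = 1/(-345 - 1937) = 1/(-2282) = -1/2282 ≈ -0.00043821)
23943 + r = 23943 - 1/2282 = 54637925/2282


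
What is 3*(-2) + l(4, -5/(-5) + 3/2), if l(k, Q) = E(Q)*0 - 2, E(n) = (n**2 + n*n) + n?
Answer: -8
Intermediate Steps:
E(n) = n + 2*n**2 (E(n) = (n**2 + n**2) + n = 2*n**2 + n = n + 2*n**2)
l(k, Q) = -2 (l(k, Q) = (Q*(1 + 2*Q))*0 - 2 = 0 - 2 = -2)
3*(-2) + l(4, -5/(-5) + 3/2) = 3*(-2) - 2 = -6 - 2 = -8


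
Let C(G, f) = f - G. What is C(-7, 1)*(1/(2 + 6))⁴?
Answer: 1/512 ≈ 0.0019531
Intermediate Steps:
C(-7, 1)*(1/(2 + 6))⁴ = (1 - 1*(-7))*(1/(2 + 6))⁴ = (1 + 7)*(1/8)⁴ = 8*(⅛)⁴ = 8*(1/4096) = 1/512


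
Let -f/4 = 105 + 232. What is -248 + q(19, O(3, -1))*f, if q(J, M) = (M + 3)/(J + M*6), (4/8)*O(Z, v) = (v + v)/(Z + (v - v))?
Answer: -14924/33 ≈ -452.24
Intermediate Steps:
O(Z, v) = 4*v/Z (O(Z, v) = 2*((v + v)/(Z + (v - v))) = 2*((2*v)/(Z + 0)) = 2*((2*v)/Z) = 2*(2*v/Z) = 4*v/Z)
f = -1348 (f = -4*(105 + 232) = -4*337 = -1348)
q(J, M) = (3 + M)/(J + 6*M)
-248 + q(19, O(3, -1))*f = -248 + ((3 + 4*(-1)/3)/(19 + 6*(4*(-1)/3)))*(-1348) = -248 + ((3 + 4*(-1)*(⅓))/(19 + 6*(4*(-1)*(⅓))))*(-1348) = -248 + ((3 - 4/3)/(19 + 6*(-4/3)))*(-1348) = -248 + ((5/3)/(19 - 8))*(-1348) = -248 + ((5/3)/11)*(-1348) = -248 + ((1/11)*(5/3))*(-1348) = -248 + (5/33)*(-1348) = -248 - 6740/33 = -14924/33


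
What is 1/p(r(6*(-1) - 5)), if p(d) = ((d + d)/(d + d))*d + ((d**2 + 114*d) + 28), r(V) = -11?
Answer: -1/1116 ≈ -0.00089606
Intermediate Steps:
p(d) = 28 + d**2 + 115*d (p(d) = ((2*d)/((2*d)))*d + (28 + d**2 + 114*d) = ((2*d)*(1/(2*d)))*d + (28 + d**2 + 114*d) = 1*d + (28 + d**2 + 114*d) = d + (28 + d**2 + 114*d) = 28 + d**2 + 115*d)
1/p(r(6*(-1) - 5)) = 1/(28 + (-11)**2 + 115*(-11)) = 1/(28 + 121 - 1265) = 1/(-1116) = -1/1116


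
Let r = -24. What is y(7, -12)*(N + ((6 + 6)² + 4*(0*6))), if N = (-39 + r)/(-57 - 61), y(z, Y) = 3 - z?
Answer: -34110/59 ≈ -578.14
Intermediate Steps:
N = 63/118 (N = (-39 - 24)/(-57 - 61) = -63/(-118) = -63*(-1/118) = 63/118 ≈ 0.53390)
y(7, -12)*(N + ((6 + 6)² + 4*(0*6))) = (3 - 1*7)*(63/118 + ((6 + 6)² + 4*(0*6))) = (3 - 7)*(63/118 + (12² + 4*0)) = -4*(63/118 + (144 + 0)) = -4*(63/118 + 144) = -4*17055/118 = -34110/59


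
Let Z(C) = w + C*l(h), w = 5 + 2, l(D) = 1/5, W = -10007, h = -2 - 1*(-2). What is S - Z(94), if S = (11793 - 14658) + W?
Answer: -64489/5 ≈ -12898.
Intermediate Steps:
h = 0 (h = -2 + 2 = 0)
l(D) = ⅕
w = 7
Z(C) = 7 + C/5 (Z(C) = 7 + C*(⅕) = 7 + C/5)
S = -12872 (S = (11793 - 14658) - 10007 = -2865 - 10007 = -12872)
S - Z(94) = -12872 - (7 + (⅕)*94) = -12872 - (7 + 94/5) = -12872 - 1*129/5 = -12872 - 129/5 = -64489/5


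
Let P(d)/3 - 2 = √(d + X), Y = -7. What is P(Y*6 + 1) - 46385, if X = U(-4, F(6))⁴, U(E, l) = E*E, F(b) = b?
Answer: -46379 + 3*√65495 ≈ -45611.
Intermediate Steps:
U(E, l) = E²
X = 65536 (X = ((-4)²)⁴ = 16⁴ = 65536)
P(d) = 6 + 3*√(65536 + d) (P(d) = 6 + 3*√(d + 65536) = 6 + 3*√(65536 + d))
P(Y*6 + 1) - 46385 = (6 + 3*√(65536 + (-7*6 + 1))) - 46385 = (6 + 3*√(65536 + (-42 + 1))) - 46385 = (6 + 3*√(65536 - 41)) - 46385 = (6 + 3*√65495) - 46385 = -46379 + 3*√65495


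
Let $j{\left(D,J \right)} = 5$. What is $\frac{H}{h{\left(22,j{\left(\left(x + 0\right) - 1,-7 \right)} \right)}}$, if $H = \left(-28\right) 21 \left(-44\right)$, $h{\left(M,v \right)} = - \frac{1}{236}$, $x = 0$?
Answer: $-6105792$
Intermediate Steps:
$h{\left(M,v \right)} = - \frac{1}{236}$ ($h{\left(M,v \right)} = \left(-1\right) \frac{1}{236} = - \frac{1}{236}$)
$H = 25872$ ($H = \left(-588\right) \left(-44\right) = 25872$)
$\frac{H}{h{\left(22,j{\left(\left(x + 0\right) - 1,-7 \right)} \right)}} = \frac{25872}{- \frac{1}{236}} = 25872 \left(-236\right) = -6105792$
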